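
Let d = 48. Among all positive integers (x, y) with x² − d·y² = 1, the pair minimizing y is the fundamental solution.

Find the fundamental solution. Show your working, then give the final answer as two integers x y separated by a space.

√48 = [6; 1,12, …], period ℓ=2 (even) → k=1
k=0  a_k=6  p_k/q_k = 6/1
k=1  a_k=1  p_k/q_k = 7/1
fundamental: x₁=7, y₁=1  (since 49 − 48·1 = 1)

7 1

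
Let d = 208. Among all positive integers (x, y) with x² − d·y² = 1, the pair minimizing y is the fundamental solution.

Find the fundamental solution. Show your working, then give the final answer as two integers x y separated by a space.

√208 → a₀=14, period (2,2,1,2,2,28); ℓ=6 even so k=5
step 0: (14, 1)  from 14·(1,0) + (0,1)
…
step 4: (274, 19)  from 2·(101,7) + (72,5)
step 5: (649, 45)  from 2·(274,19) + (101,7)
(x₁, y₁) = (649, 45);  649² − 208·45² = 1 ✓

649 45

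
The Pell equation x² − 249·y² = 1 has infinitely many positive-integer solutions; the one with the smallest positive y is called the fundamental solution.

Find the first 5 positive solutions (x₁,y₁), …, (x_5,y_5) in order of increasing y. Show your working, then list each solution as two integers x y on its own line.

8553815 542076
146335502108449 9273635639880
2503453625935556812055 158649927281879742324
42828158354663763449114371201 2714124255465295062538692240
732688286712993936041346554632551575 46432233536525587120811525646048876

√249 → a₀=15, period (1,3,1,1,5,…,3,1,30); ℓ=16 even so k=15
step 0: (15, 1)  from 15·(1,0) + (0,1)
step 1: (16, 1)  from 1·(15,1) + (1,0)
…
step 3: (79, 5)  from 1·(63,4) + (16,1)
…
step 5: (789, 50)  from 5·(142,9) + (79,5)
step 6: (931, 59)  from 1·(789,50) + (142,9)
step 7: (3582, 227)  from 3·(931,59) + (789,50)
step 8: (36751, 2329)  from 10·(3582,227) + (931,59)
step 9: (113835, 7214)  from 3·(36751,2329) + (3582,227)
…
step 11: (866765, 54929)  from 5·(150586,9543) + (113835,7214)
step 12: (1017351, 64472)  from 1·(866765,54929) + (150586,9543)
…
step 14: (6669699, 422675)  from 3·(1884116,119401) + (1017351,64472)
step 15: (8553815, 542076)  from 1·(6669699,422675) + (1884116,119401)
fundamental: x₁=8553815, y₁=542076  (since 73167751054225 − 249·293846389776 = 1)
(8553815+542076√249)^2 = 146335502108449 + 9273635639880√249
(8553815+542076√249)^3 = 2503453625935556812055 + 158649927281879742324√249
(8553815+542076√249)^4 = 42828158354663763449114371201 + 2714124255465295062538692240√249
(8553815+542076√249)^5 = 732688286712993936041346554632551575 + 46432233536525587120811525646048876√249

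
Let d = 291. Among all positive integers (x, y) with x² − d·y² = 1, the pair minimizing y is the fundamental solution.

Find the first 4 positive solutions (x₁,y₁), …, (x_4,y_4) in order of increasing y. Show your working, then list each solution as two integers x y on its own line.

[17; 17,34] for √291; ℓ=2 ⇒ convergent index 1
k=0  a_k=17  p_k/q_k = 17/1
k=1  a_k=17  p_k/q_k = 290/17
→ (290, 17).  Check: 290²=84100, 291·17²=84099, difference 1.
n=2: (290,17)∘(290,17) = (290·290+291·17·17, 290·17+17·290) = (168199,9860)
n=3: (168199,9860)∘(290,17) = (290·168199+291·17·9860, 290·9860+17·168199) = (97555130,5718783)
n=4: (97555130,5718783)∘(290,17) = (290·97555130+291·17·5718783, 290·5718783+17·97555130) = (56581807201,3316884280)

290 17
168199 9860
97555130 5718783
56581807201 3316884280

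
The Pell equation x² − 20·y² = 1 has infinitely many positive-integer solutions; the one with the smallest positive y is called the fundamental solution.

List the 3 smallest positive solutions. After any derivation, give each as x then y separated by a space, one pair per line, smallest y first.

d=20: √d = [4; 2,8] (ℓ=2, even), read p_1/q_1
a_0=4:  p_0=4·1+0=4,  q_0=4·0+1=1
a_1=2:  p_1=2·4+1=9,  q_1=2·1+0=2
→ (9, 2).  Check: 9²=81, 20·2²=80, difference 1.
k=2:  x_2 = 9·9+20·2·2 = 161,  y_2 = 9·2+2·9 = 36
k=3:  x_3 = 9·161+20·2·36 = 2889,  y_3 = 9·36+2·161 = 646

9 2
161 36
2889 646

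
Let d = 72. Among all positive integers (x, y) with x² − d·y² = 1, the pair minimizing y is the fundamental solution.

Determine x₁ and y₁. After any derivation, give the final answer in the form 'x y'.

17 2

[8; 2,16] for √72; ℓ=2 ⇒ convergent index 1
a_0=8:  p_0=8·1+0=8,  q_0=8·0+1=1
a_1=2:  p_1=2·8+1=17,  q_1=2·1+0=2
fundamental: x₁=17, y₁=2  (since 289 − 72·4 = 1)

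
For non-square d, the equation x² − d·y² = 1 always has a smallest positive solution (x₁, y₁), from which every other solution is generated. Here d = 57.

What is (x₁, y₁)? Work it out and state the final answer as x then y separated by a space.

[7; 1,1,4,1,1,14] for √57; ℓ=6 ⇒ convergent index 5
a_0=7:  p_0=7·1+0=7,  q_0=7·0+1=1
a_1=1:  p_1=1·7+1=8,  q_1=1·1+0=1
a_2=1:  p_2=1·8+7=15,  q_2=1·1+1=2
a_3=4:  p_3=4·15+8=68,  q_3=4·2+1=9
a_4=1:  p_4=1·68+15=83,  q_4=1·9+2=11
a_5=1:  p_5=1·83+68=151,  q_5=1·11+9=20
(x₁, y₁) = (151, 20);  151² − 57·20² = 1 ✓

151 20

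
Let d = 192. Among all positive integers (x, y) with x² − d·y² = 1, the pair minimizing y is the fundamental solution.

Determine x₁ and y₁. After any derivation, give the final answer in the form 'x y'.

√192 → a₀=13, period (1,5,1,26); ℓ=4 even so k=3
a_0=13:  p_0=13·1+0=13,  q_0=13·0+1=1
…
a_2=5:  p_2=5·14+13=83,  q_2=5·1+1=6
a_3=1:  p_3=1·83+14=97,  q_3=1·6+1=7
→ (97, 7).  Check: 97²=9409, 192·7²=9408, difference 1.

97 7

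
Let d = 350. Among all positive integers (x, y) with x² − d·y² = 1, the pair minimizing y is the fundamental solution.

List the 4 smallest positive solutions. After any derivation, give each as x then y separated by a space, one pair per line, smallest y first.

[18; 1,2,2,2,1,36] for √350; ℓ=6 ⇒ convergent index 5
a_0=18:  p_0=18·1+0=18,  q_0=18·0+1=1
…
a_2=2:  p_2=2·19+18=56,  q_2=2·1+1=3
…
a_4=2:  p_4=2·131+56=318,  q_4=2·7+3=17
a_5=1:  p_5=1·318+131=449,  q_5=1·17+7=24
→ (449, 24).  Check: 449²=201601, 350·24²=201600, difference 1.
(x_2, y_2) = (449·449 + 350·24·24, 449·24 + 24·449) = (403201, 21552)
(x_3, y_3) = (449·403201 + 350·24·21552, 449·21552 + 24·403201) = (362074049, 19353672)
(x_4, y_4) = (449·362074049 + 350·24·19353672, 449·19353672 + 24·362074049) = (325142092801, 17379575904)

449 24
403201 21552
362074049 19353672
325142092801 17379575904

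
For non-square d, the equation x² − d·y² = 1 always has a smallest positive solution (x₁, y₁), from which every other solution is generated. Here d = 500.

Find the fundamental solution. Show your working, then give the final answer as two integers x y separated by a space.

930249 41602

√500 = [22; 2,1,3,2,1,…,1,2,44, …], period ℓ=14 (even) → k=13
step 0: (22, 1)  from 22·(1,0) + (0,1)
step 1: (45, 2)  from 2·(22,1) + (1,0)
step 2: (67, 3)  from 1·(45,2) + (22,1)
step 3: (246, 11)  from 3·(67,3) + (45,2)
step 4: (559, 25)  from 2·(246,11) + (67,3)
step 5: (805, 36)  from 1·(559,25) + (246,11)
step 6: (1364, 61)  from 1·(805,36) + (559,25)
step 7: (14445, 646)  from 10·(1364,61) + (805,36)
step 8: (15809, 707)  from 1·(14445,646) + (1364,61)
step 9: (30254, 1353)  from 1·(15809,707) + (14445,646)
…
step 11: (259205, 11592)  from 3·(76317,3413) + (30254,1353)
step 12: (335522, 15005)  from 1·(259205,11592) + (76317,3413)
step 13: (930249, 41602)  from 2·(335522,15005) + (259205,11592)
→ (930249, 41602).  Check: 930249²=865363202001, 500·41602²=865363202000, difference 1.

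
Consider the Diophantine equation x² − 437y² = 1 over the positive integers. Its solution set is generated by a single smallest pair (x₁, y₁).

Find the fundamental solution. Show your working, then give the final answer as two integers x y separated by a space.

4599 220

√437 = [20; 1,9,2,9,1,40, …], period ℓ=6 (even) → k=5
a_0=20:  p_0=20·1+0=20,  q_0=20·0+1=1
a_1=1:  p_1=1·20+1=21,  q_1=1·1+0=1
a_2=9:  p_2=9·21+20=209,  q_2=9·1+1=10
a_3=2:  p_3=2·209+21=439,  q_3=2·10+1=21
a_4=9:  p_4=9·439+209=4160,  q_4=9·21+10=199
a_5=1:  p_5=1·4160+439=4599,  q_5=1·199+21=220
(x₁, y₁) = (4599, 220);  4599² − 437·220² = 1 ✓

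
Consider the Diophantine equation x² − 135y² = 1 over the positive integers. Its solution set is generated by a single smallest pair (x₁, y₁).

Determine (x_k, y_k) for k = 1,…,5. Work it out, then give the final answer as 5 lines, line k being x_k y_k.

244 21
119071 10248
58106404 5001003
28355806081 2440479216
13837575261124 1190948856405

[11; 1,1,1,1,1,1,1,22] for √135; ℓ=8 ⇒ convergent index 7
a_0=11:  p_0=11·1+0=11,  q_0=11·0+1=1
…
a_3=1:  p_3=1·23+12=35,  q_3=1·2+1=3
a_4=1:  p_4=1·35+23=58,  q_4=1·3+2=5
…
a_6=1:  p_6=1·93+58=151,  q_6=1·8+5=13
a_7=1:  p_7=1·151+93=244,  q_7=1·13+8=21
(x₁, y₁) = (244, 21);  244² − 135·21² = 1 ✓
n=2: (244,21)∘(244,21) = (244·244+135·21·21, 244·21+21·244) = (119071,10248)
n=3: (119071,10248)∘(244,21) = (244·119071+135·21·10248, 244·10248+21·119071) = (58106404,5001003)
n=4: (58106404,5001003)∘(244,21) = (244·58106404+135·21·5001003, 244·5001003+21·58106404) = (28355806081,2440479216)
n=5: (28355806081,2440479216)∘(244,21) = (244·28355806081+135·21·2440479216, 244·2440479216+21·28355806081) = (13837575261124,1190948856405)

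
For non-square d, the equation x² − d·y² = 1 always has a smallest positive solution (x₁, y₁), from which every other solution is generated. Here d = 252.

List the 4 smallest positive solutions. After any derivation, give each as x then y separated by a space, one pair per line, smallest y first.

√252 → a₀=15, period (1,6,1,30); ℓ=4 even so k=3
step 0: (15, 1)  from 15·(1,0) + (0,1)
…
step 2: (111, 7)  from 6·(16,1) + (15,1)
step 3: (127, 8)  from 1·(111,7) + (16,1)
fundamental: x₁=127, y₁=8  (since 16129 − 252·64 = 1)
n=2: (127,8)∘(127,8) = (127·127+252·8·8, 127·8+8·127) = (32257,2032)
n=3: (32257,2032)∘(127,8) = (127·32257+252·8·2032, 127·2032+8·32257) = (8193151,516120)
n=4: (8193151,516120)∘(127,8) = (127·8193151+252·8·516120, 127·516120+8·8193151) = (2081028097,131092448)

127 8
32257 2032
8193151 516120
2081028097 131092448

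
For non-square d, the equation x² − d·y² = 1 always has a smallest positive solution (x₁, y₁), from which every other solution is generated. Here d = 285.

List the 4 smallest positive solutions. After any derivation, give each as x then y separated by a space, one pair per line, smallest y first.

2431 144
11819521 700128
57466508671 3404022192
279402153338881 16550355197376

[16; 1,7,2,7,1,32] for √285; ℓ=6 ⇒ convergent index 5
a_0=16:  p_0=16·1+0=16,  q_0=16·0+1=1
a_1=1:  p_1=1·16+1=17,  q_1=1·1+0=1
a_2=7:  p_2=7·17+16=135,  q_2=7·1+1=8
a_3=2:  p_3=2·135+17=287,  q_3=2·8+1=17
a_4=7:  p_4=7·287+135=2144,  q_4=7·17+8=127
a_5=1:  p_5=1·2144+287=2431,  q_5=1·127+17=144
fundamental: x₁=2431, y₁=144  (since 5909761 − 285·20736 = 1)
(x_2, y_2) = (2431·2431 + 285·144·144, 2431·144 + 144·2431) = (11819521, 700128)
(x_3, y_3) = (2431·11819521 + 285·144·700128, 2431·700128 + 144·11819521) = (57466508671, 3404022192)
(x_4, y_4) = (2431·57466508671 + 285·144·3404022192, 2431·3404022192 + 144·57466508671) = (279402153338881, 16550355197376)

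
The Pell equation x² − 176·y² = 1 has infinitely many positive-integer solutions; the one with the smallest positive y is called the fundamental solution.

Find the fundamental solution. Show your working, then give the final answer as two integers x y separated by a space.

199 15

[13; 3,1,3,26] for √176; ℓ=4 ⇒ convergent index 3
k=0  a_k=13  p_k/q_k = 13/1
…
k=2  a_k=1  p_k/q_k = 53/4
k=3  a_k=3  p_k/q_k = 199/15
fundamental: x₁=199, y₁=15  (since 39601 − 176·225 = 1)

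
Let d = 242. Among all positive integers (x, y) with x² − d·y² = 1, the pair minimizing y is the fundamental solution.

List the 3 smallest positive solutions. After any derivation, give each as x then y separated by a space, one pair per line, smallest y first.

d=242: √d = [15; 1,1,3,1,14,1,3,1,1,30] (ℓ=10, even), read p_9/q_9
k=0  a_k=15  p_k/q_k = 15/1
…
k=4  a_k=1  p_k/q_k = 140/9
k=5  a_k=14  p_k/q_k = 2069/133
…
k=7  a_k=3  p_k/q_k = 8696/559
k=8  a_k=1  p_k/q_k = 10905/701
k=9  a_k=1  p_k/q_k = 19601/1260
fundamental: x₁=19601, y₁=1260  (since 384199201 − 242·1587600 = 1)
(x_2, y_2) = (19601·19601 + 242·1260·1260, 19601·1260 + 1260·19601) = (768398401, 49394520)
(x_3, y_3) = (19601·768398401 + 242·1260·49394520, 19601·49394520 + 1260·768398401) = (30122754096401, 1936363971780)

19601 1260
768398401 49394520
30122754096401 1936363971780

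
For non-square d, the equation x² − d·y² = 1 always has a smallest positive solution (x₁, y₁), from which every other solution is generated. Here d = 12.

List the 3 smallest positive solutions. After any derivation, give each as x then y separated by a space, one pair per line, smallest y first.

7 2
97 28
1351 390

d=12: √d = [3; 2,6] (ℓ=2, even), read p_1/q_1
i=0: a=3 ⇒ p=3, q=1
i=1: a=2 ⇒ p=7, q=2
fundamental: x₁=7, y₁=2  (since 49 − 12·4 = 1)
(7+2√12)^2 = 97 + 28√12
(7+2√12)^3 = 1351 + 390√12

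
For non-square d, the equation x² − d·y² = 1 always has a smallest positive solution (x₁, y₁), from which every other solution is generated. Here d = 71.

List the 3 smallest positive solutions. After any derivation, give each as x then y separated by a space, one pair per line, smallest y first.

3480 413
24220799 2874480
168576757560 20006380387

√71 → a₀=8, period (2,2,1,7,1,2,2,16); ℓ=8 even so k=7
step 0: (8, 1)  from 8·(1,0) + (0,1)
step 1: (17, 2)  from 2·(8,1) + (1,0)
…
step 3: (59, 7)  from 1·(42,5) + (17,2)
…
step 6: (1483, 176)  from 2·(514,61) + (455,54)
step 7: (3480, 413)  from 2·(1483,176) + (514,61)
fundamental: x₁=3480, y₁=413  (since 12110400 − 71·170569 = 1)
(3480+413√71)^2 = 24220799 + 2874480√71
(3480+413√71)^3 = 168576757560 + 20006380387√71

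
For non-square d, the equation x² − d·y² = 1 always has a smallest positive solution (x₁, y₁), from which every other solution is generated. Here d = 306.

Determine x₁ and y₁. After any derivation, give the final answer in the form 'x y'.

35 2

√306 = [17; 2,34, …], period ℓ=2 (even) → k=1
step 0: (17, 1)  from 17·(1,0) + (0,1)
step 1: (35, 2)  from 2·(17,1) + (1,0)
→ (35, 2).  Check: 35²=1225, 306·2²=1224, difference 1.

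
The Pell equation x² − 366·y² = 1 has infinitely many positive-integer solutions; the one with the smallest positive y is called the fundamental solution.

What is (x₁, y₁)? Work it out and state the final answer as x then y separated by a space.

907925 47458

√366 = [19; 7,1,1,1,2,12,2,1,1,1,7,38, …], period ℓ=12 (even) → k=11
i=0: a=19 ⇒ p=19, q=1
…
i=6: a=12 ⇒ p=14444, q=755
…
i=9: a=1 ⇒ p=74554, q=3897
i=10: a=1 ⇒ p=119053, q=6223
i=11: a=7 ⇒ p=907925, q=47458
fundamental: x₁=907925, y₁=47458  (since 824327805625 − 366·2252261764 = 1)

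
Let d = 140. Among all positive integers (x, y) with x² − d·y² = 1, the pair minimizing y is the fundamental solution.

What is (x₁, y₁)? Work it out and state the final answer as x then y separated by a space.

√140 = [11; 1,4,1,22, …], period ℓ=4 (even) → k=3
a_0=11:  p_0=11·1+0=11,  q_0=11·0+1=1
a_1=1:  p_1=1·11+1=12,  q_1=1·1+0=1
a_2=4:  p_2=4·12+11=59,  q_2=4·1+1=5
a_3=1:  p_3=1·59+12=71,  q_3=1·5+1=6
(x₁, y₁) = (71, 6);  71² − 140·6² = 1 ✓

71 6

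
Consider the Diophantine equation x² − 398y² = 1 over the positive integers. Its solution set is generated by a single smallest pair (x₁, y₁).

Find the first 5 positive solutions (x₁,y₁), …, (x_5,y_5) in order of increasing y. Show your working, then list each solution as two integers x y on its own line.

399 20
318401 15960
254083599 12736060
202758393601 10163359920
161800944009999 8110348480100

[19; 1,18,1,38] for √398; ℓ=4 ⇒ convergent index 3
k=0  a_k=19  p_k/q_k = 19/1
…
k=2  a_k=18  p_k/q_k = 379/19
k=3  a_k=1  p_k/q_k = 399/20
→ (399, 20).  Check: 399²=159201, 398·20²=159200, difference 1.
(x_2, y_2) = (399·399 + 398·20·20, 399·20 + 20·399) = (318401, 15960)
(x_3, y_3) = (399·318401 + 398·20·15960, 399·15960 + 20·318401) = (254083599, 12736060)
(x_4, y_4) = (399·254083599 + 398·20·12736060, 399·12736060 + 20·254083599) = (202758393601, 10163359920)
(x_5, y_5) = (399·202758393601 + 398·20·10163359920, 399·10163359920 + 20·202758393601) = (161800944009999, 8110348480100)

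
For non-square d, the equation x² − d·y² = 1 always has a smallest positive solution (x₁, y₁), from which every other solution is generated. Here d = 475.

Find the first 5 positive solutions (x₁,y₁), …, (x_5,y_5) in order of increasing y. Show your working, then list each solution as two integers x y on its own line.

√475 = [21; 1,3,1,6,2,6,1,3,1,42, …], period ℓ=10 (even) → k=9
step 0: (21, 1)  from 21·(1,0) + (0,1)
…
step 2: (87, 4)  from 3·(22,1) + (21,1)
…
step 6: (10287, 472)  from 6·(1591,73) + (741,34)
step 7: (11878, 545)  from 1·(10287,472) + (1591,73)
step 8: (45921, 2107)  from 3·(11878,545) + (10287,472)
step 9: (57799, 2652)  from 1·(45921,2107) + (11878,545)
(x₁, y₁) = (57799, 2652);  57799² − 475·2652² = 1 ✓
k=2:  x_2 = 57799·57799+475·2652·2652 = 6681448801,  y_2 = 57799·2652+2652·57799 = 306565896
k=3:  x_3 = 57799·6681448801+475·2652·306565896 = 772362118440199,  y_3 = 57799·306565896+2652·6681448801 = 35438404443156
k=4:  x_4 = 57799·772362118440199+475·2652·35438404443156 = 89283516160768675201,  y_4 = 57799·35438404443156+2652·772362118440199 = 4096608676513381392
k=5:  x_5 = 57799·89283516160768675201+475·2652·4096608676513381392 = 10320995900380175197444999,  y_5 = 57799·4096608676513381392+2652·89283516160768675201 = 473559769752155457709260

57799 2652
6681448801 306565896
772362118440199 35438404443156
89283516160768675201 4096608676513381392
10320995900380175197444999 473559769752155457709260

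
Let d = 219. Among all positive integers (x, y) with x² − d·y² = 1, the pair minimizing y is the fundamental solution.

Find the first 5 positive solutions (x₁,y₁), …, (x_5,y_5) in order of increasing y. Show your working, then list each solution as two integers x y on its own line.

74 5
10951 740
1620674 109515
239848801 16207480
35496001874 2398597525

√219 → a₀=14, period (1,3,1,28); ℓ=4 even so k=3
step 0: (14, 1)  from 14·(1,0) + (0,1)
step 1: (15, 1)  from 1·(14,1) + (1,0)
step 2: (59, 4)  from 3·(15,1) + (14,1)
step 3: (74, 5)  from 1·(59,4) + (15,1)
fundamental: x₁=74, y₁=5  (since 5476 − 219·25 = 1)
n=2: (74,5)∘(74,5) = (74·74+219·5·5, 74·5+5·74) = (10951,740)
n=3: (10951,740)∘(74,5) = (74·10951+219·5·740, 74·740+5·10951) = (1620674,109515)
n=4: (1620674,109515)∘(74,5) = (74·1620674+219·5·109515, 74·109515+5·1620674) = (239848801,16207480)
n=5: (239848801,16207480)∘(74,5) = (74·239848801+219·5·16207480, 74·16207480+5·239848801) = (35496001874,2398597525)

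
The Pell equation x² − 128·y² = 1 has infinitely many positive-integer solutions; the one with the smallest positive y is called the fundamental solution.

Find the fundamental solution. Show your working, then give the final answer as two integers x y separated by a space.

577 51

[11; 3,5,3,22] for √128; ℓ=4 ⇒ convergent index 3
i=0: a=11 ⇒ p=11, q=1
i=1: a=3 ⇒ p=34, q=3
i=2: a=5 ⇒ p=181, q=16
i=3: a=3 ⇒ p=577, q=51
→ (577, 51).  Check: 577²=332929, 128·51²=332928, difference 1.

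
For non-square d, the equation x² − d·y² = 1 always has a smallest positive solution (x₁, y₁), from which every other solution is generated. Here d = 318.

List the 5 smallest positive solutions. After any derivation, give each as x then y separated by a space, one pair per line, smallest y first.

107 6
22897 1284
4899851 274770
1048545217 58799496
224383776587 12582817374

√318 → a₀=17, period (1,4,1,34); ℓ=4 even so k=3
i=0: a=17 ⇒ p=17, q=1
…
i=2: a=4 ⇒ p=89, q=5
i=3: a=1 ⇒ p=107, q=6
→ (107, 6).  Check: 107²=11449, 318·6²=11448, difference 1.
k=2:  x_2 = 107·107+318·6·6 = 22897,  y_2 = 107·6+6·107 = 1284
k=3:  x_3 = 107·22897+318·6·1284 = 4899851,  y_3 = 107·1284+6·22897 = 274770
k=4:  x_4 = 107·4899851+318·6·274770 = 1048545217,  y_4 = 107·274770+6·4899851 = 58799496
k=5:  x_5 = 107·1048545217+318·6·58799496 = 224383776587,  y_5 = 107·58799496+6·1048545217 = 12582817374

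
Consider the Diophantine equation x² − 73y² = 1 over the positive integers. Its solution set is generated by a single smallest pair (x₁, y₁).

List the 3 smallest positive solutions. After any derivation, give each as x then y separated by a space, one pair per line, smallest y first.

[8; 1,1,5,5,1,1,16] for √73; ℓ=7 ⇒ convergent index 13
k=0  a_k=8  p_k/q_k = 8/1
…
k=3  a_k=5  p_k/q_k = 94/11
k=4  a_k=5  p_k/q_k = 487/57
…
k=8  a_k=1  p_k/q_k = 18737/2193
…
k=10  a_k=5  p_k/q_k = 200767/23498
…
k=12  a_k=1  p_k/q_k = 1241008/145249
k=13  a_k=1  p_k/q_k = 2281249/267000
→ (2281249, 267000).  Check: 2281249²=5204097000001, 73·267000²=5204097000000, difference 1.
n=2: (2281249,267000)∘(2281249,267000) = (2281249·2281249+73·267000·267000, 2281249·267000+267000·2281249) = (10408194000001,1218186966000)
n=3: (10408194000001,1218186966000)∘(2281249,267000) = (2281249·10408194000001+73·267000·1218186966000, 2281249·1218186966000+267000·10408194000001) = (47487364308614281249,5557975596000801000)

2281249 267000
10408194000001 1218186966000
47487364308614281249 5557975596000801000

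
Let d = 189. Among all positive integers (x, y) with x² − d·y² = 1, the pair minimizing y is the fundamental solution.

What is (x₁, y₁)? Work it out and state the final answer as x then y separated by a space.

55 4

√189 = [13; 1,2,1,26, …], period ℓ=4 (even) → k=3
k=0  a_k=13  p_k/q_k = 13/1
k=1  a_k=1  p_k/q_k = 14/1
k=2  a_k=2  p_k/q_k = 41/3
k=3  a_k=1  p_k/q_k = 55/4
fundamental: x₁=55, y₁=4  (since 3025 − 189·16 = 1)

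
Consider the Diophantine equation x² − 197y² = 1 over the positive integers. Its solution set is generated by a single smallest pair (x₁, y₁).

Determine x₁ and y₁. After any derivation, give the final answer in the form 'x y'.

393 28

√197 → a₀=14, period (28); ℓ=1 odd so k=1
step 0: (14, 1)  from 14·(1,0) + (0,1)
step 1: (393, 28)  from 28·(14,1) + (1,0)
(x₁, y₁) = (393, 28);  393² − 197·28² = 1 ✓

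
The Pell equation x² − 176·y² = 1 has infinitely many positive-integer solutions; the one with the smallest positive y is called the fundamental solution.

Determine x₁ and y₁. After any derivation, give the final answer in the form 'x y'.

√176 → a₀=13, period (3,1,3,26); ℓ=4 even so k=3
step 0: (13, 1)  from 13·(1,0) + (0,1)
step 1: (40, 3)  from 3·(13,1) + (1,0)
step 2: (53, 4)  from 1·(40,3) + (13,1)
step 3: (199, 15)  from 3·(53,4) + (40,3)
→ (199, 15).  Check: 199²=39601, 176·15²=39600, difference 1.

199 15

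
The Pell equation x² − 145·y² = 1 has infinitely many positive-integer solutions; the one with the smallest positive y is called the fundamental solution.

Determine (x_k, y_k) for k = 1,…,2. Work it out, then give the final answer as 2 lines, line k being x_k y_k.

289 24
167041 13872

√145 → a₀=12, period (24); ℓ=1 odd so k=1
step 0: (12, 1)  from 12·(1,0) + (0,1)
step 1: (289, 24)  from 24·(12,1) + (1,0)
fundamental: x₁=289, y₁=24  (since 83521 − 145·576 = 1)
(289+24√145)^2 = 167041 + 13872√145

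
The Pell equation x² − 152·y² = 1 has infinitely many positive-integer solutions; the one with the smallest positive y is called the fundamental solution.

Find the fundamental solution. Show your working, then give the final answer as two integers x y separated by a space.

[12; 3,24] for √152; ℓ=2 ⇒ convergent index 1
k=0  a_k=12  p_k/q_k = 12/1
k=1  a_k=3  p_k/q_k = 37/3
fundamental: x₁=37, y₁=3  (since 1369 − 152·9 = 1)

37 3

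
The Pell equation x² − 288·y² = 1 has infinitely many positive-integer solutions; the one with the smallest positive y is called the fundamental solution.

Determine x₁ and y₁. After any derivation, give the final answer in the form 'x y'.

17 1

[16; 1,32] for √288; ℓ=2 ⇒ convergent index 1
step 0: (16, 1)  from 16·(1,0) + (0,1)
step 1: (17, 1)  from 1·(16,1) + (1,0)
(x₁, y₁) = (17, 1);  17² − 288·1² = 1 ✓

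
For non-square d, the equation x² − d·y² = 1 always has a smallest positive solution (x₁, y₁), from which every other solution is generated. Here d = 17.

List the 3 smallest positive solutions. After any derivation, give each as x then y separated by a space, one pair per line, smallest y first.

33 8
2177 528
143649 34840

[4; 8] for √17; ℓ=1 ⇒ convergent index 1
i=0: a=4 ⇒ p=4, q=1
i=1: a=8 ⇒ p=33, q=8
→ (33, 8).  Check: 33²=1089, 17·8²=1088, difference 1.
k=2:  x_2 = 33·33+17·8·8 = 2177,  y_2 = 33·8+8·33 = 528
k=3:  x_3 = 33·2177+17·8·528 = 143649,  y_3 = 33·528+8·2177 = 34840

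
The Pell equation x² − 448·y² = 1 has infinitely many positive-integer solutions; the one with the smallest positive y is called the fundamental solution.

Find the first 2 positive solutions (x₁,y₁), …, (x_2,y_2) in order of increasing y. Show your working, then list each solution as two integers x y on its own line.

√448 → a₀=21, period (6,42); ℓ=2 even so k=1
k=0  a_k=21  p_k/q_k = 21/1
k=1  a_k=6  p_k/q_k = 127/6
(x₁, y₁) = (127, 6);  127² − 448·6² = 1 ✓
(x_2, y_2) = (127·127 + 448·6·6, 127·6 + 6·127) = (32257, 1524)

127 6
32257 1524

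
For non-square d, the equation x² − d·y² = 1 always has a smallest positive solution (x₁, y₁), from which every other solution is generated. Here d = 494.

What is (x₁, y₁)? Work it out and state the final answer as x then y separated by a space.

d=494: √d = [22; 4,2,2,1,2,1,2,2,4,44] (ℓ=10, even), read p_9/q_9
k=0  a_k=22  p_k/q_k = 22/1
k=1  a_k=4  p_k/q_k = 89/4
k=2  a_k=2  p_k/q_k = 200/9
k=3  a_k=2  p_k/q_k = 489/22
…
k=5  a_k=2  p_k/q_k = 1867/84
…
k=8  a_k=2  p_k/q_k = 16514/743
k=9  a_k=4  p_k/q_k = 73035/3286
(x₁, y₁) = (73035, 3286);  73035² − 494·3286² = 1 ✓

73035 3286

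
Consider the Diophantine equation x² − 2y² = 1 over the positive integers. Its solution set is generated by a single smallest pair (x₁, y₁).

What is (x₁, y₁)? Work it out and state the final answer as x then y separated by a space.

d=2: √d = [1; 2] (ℓ=1, odd), read p_1/q_1
k=0  a_k=1  p_k/q_k = 1/1
k=1  a_k=2  p_k/q_k = 3/2
fundamental: x₁=3, y₁=2  (since 9 − 2·4 = 1)

3 2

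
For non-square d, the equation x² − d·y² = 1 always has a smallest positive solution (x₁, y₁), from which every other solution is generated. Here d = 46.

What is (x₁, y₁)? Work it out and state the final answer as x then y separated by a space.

24335 3588

d=46: √d = [6; 1,3,1,1,2,6,2,1,1,3,1,12] (ℓ=12, even), read p_11/q_11
k=0  a_k=6  p_k/q_k = 6/1
k=1  a_k=1  p_k/q_k = 7/1
…
k=3  a_k=1  p_k/q_k = 34/5
…
k=5  a_k=2  p_k/q_k = 156/23
k=6  a_k=6  p_k/q_k = 997/147
k=7  a_k=2  p_k/q_k = 2150/317
k=8  a_k=1  p_k/q_k = 3147/464
…
k=10  a_k=3  p_k/q_k = 19038/2807
k=11  a_k=1  p_k/q_k = 24335/3588
fundamental: x₁=24335, y₁=3588  (since 592192225 − 46·12873744 = 1)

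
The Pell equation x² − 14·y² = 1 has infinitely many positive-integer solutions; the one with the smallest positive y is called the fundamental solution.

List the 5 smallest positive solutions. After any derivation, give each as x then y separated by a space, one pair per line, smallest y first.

[3; 1,2,1,6] for √14; ℓ=4 ⇒ convergent index 3
a_0=3:  p_0=3·1+0=3,  q_0=3·0+1=1
…
a_2=2:  p_2=2·4+3=11,  q_2=2·1+1=3
a_3=1:  p_3=1·11+4=15,  q_3=1·3+1=4
fundamental: x₁=15, y₁=4  (since 225 − 14·16 = 1)
(x_2, y_2) = (15·15 + 14·4·4, 15·4 + 4·15) = (449, 120)
(x_3, y_3) = (15·449 + 14·4·120, 15·120 + 4·449) = (13455, 3596)
(x_4, y_4) = (15·13455 + 14·4·3596, 15·3596 + 4·13455) = (403201, 107760)
(x_5, y_5) = (15·403201 + 14·4·107760, 15·107760 + 4·403201) = (12082575, 3229204)

15 4
449 120
13455 3596
403201 107760
12082575 3229204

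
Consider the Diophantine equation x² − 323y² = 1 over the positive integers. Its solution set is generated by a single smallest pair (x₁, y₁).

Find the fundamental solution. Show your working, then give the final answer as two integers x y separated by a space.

18 1

√323 → a₀=17, period (1,34); ℓ=2 even so k=1
step 0: (17, 1)  from 17·(1,0) + (0,1)
step 1: (18, 1)  from 1·(17,1) + (1,0)
(x₁, y₁) = (18, 1);  18² − 323·1² = 1 ✓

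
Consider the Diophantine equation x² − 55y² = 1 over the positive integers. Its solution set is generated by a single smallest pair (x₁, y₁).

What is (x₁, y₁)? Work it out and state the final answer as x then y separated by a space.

√55 = [7; 2,2,2,14, …], period ℓ=4 (even) → k=3
step 0: (7, 1)  from 7·(1,0) + (0,1)
step 1: (15, 2)  from 2·(7,1) + (1,0)
step 2: (37, 5)  from 2·(15,2) + (7,1)
step 3: (89, 12)  from 2·(37,5) + (15,2)
fundamental: x₁=89, y₁=12  (since 7921 − 55·144 = 1)

89 12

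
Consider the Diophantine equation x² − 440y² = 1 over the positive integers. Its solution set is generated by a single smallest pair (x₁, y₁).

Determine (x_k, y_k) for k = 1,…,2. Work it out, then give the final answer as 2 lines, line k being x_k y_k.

[20; 1,40] for √440; ℓ=2 ⇒ convergent index 1
a_0=20:  p_0=20·1+0=20,  q_0=20·0+1=1
a_1=1:  p_1=1·20+1=21,  q_1=1·1+0=1
→ (21, 1).  Check: 21²=441, 440·1²=440, difference 1.
n=2: (21,1)∘(21,1) = (21·21+440·1·1, 21·1+1·21) = (881,42)

21 1
881 42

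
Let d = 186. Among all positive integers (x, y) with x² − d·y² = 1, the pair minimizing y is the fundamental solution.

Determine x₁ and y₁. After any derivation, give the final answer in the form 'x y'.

7501 550

d=186: √d = [13; 1,1,1,3,4,3,1,1,1,26] (ℓ=10, even), read p_9/q_9
k=0  a_k=13  p_k/q_k = 13/1
k=1  a_k=1  p_k/q_k = 14/1
k=2  a_k=1  p_k/q_k = 27/2
k=3  a_k=1  p_k/q_k = 41/3
k=4  a_k=3  p_k/q_k = 150/11
k=5  a_k=4  p_k/q_k = 641/47
k=6  a_k=3  p_k/q_k = 2073/152
k=7  a_k=1  p_k/q_k = 2714/199
k=8  a_k=1  p_k/q_k = 4787/351
k=9  a_k=1  p_k/q_k = 7501/550
→ (7501, 550).  Check: 7501²=56265001, 186·550²=56265000, difference 1.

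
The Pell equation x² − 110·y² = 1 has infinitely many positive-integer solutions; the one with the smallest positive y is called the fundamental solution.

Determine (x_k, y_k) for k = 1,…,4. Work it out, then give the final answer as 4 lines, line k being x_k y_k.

√110 → a₀=10, period (2,20); ℓ=2 even so k=1
k=0  a_k=10  p_k/q_k = 10/1
k=1  a_k=2  p_k/q_k = 21/2
fundamental: x₁=21, y₁=2  (since 441 − 110·4 = 1)
k=2:  x_2 = 21·21+110·2·2 = 881,  y_2 = 21·2+2·21 = 84
k=3:  x_3 = 21·881+110·2·84 = 36981,  y_3 = 21·84+2·881 = 3526
k=4:  x_4 = 21·36981+110·2·3526 = 1552321,  y_4 = 21·3526+2·36981 = 148008

21 2
881 84
36981 3526
1552321 148008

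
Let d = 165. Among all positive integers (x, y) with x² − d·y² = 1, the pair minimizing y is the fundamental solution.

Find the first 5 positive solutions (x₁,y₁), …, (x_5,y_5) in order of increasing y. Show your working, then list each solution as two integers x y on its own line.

1079 84
2328481 181272
5024860919 391184892
10843647534721 844176815664
23400586355066999 1821733177018020

d=165: √d = [12; 1,5,2,5,1,24] (ℓ=6, even), read p_5/q_5
k=0  a_k=12  p_k/q_k = 12/1
k=1  a_k=1  p_k/q_k = 13/1
k=2  a_k=5  p_k/q_k = 77/6
k=3  a_k=2  p_k/q_k = 167/13
k=4  a_k=5  p_k/q_k = 912/71
k=5  a_k=1  p_k/q_k = 1079/84
(x₁, y₁) = (1079, 84);  1079² − 165·84² = 1 ✓
(1079+84√165)^2 = 2328481 + 181272√165
(1079+84√165)^3 = 5024860919 + 391184892√165
(1079+84√165)^4 = 10843647534721 + 844176815664√165
(1079+84√165)^5 = 23400586355066999 + 1821733177018020√165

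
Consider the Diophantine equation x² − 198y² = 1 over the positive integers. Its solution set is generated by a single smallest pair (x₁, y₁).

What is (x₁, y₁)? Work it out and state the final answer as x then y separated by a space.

197 14

d=198: √d = [14; 14,28] (ℓ=2, even), read p_1/q_1
i=0: a=14 ⇒ p=14, q=1
i=1: a=14 ⇒ p=197, q=14
fundamental: x₁=197, y₁=14  (since 38809 − 198·196 = 1)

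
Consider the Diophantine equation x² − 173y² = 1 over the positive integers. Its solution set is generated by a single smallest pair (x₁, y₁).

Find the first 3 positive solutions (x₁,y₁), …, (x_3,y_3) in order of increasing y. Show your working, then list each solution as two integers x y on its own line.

d=173: √d = [13; 6,1,1,6,26] (ℓ=5, odd), read p_9/q_9
a_0=13:  p_0=13·1+0=13,  q_0=13·0+1=1
a_1=6:  p_1=6·13+1=79,  q_1=6·1+0=6
a_2=1:  p_2=1·79+13=92,  q_2=1·6+1=7
a_3=1:  p_3=1·92+79=171,  q_3=1·7+6=13
a_4=6:  p_4=6·171+92=1118,  q_4=6·13+7=85
a_5=26:  p_5=26·1118+171=29239,  q_5=26·85+13=2223
…
a_7=1:  p_7=1·176552+29239=205791,  q_7=1·13423+2223=15646
a_8=1:  p_8=1·205791+176552=382343,  q_8=1·15646+13423=29069
a_9=6:  p_9=6·382343+205791=2499849,  q_9=6·29069+15646=190060
→ (2499849, 190060).  Check: 2499849²=6249245022801, 173·190060²=6249245022800, difference 1.
(x_2, y_2) = (2499849·2499849 + 173·190060·190060, 2499849·190060 + 190060·2499849) = (12498490045601, 950242601880)
(x_3, y_3) = (2499849·12498490045601 + 173·190060·950242601880, 2499849·950242601880 + 190060·12498490045601) = (62488675684008728649, 4750926036134042180)

2499849 190060
12498490045601 950242601880
62488675684008728649 4750926036134042180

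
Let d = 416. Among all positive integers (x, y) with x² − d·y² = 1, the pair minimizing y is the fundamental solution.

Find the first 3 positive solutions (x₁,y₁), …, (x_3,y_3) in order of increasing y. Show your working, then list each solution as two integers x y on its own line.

5201 255
54100801 2652510
562756526801 27591408765

[20; 2,1,1,9,1,1,2,40] for √416; ℓ=8 ⇒ convergent index 7
a_0=20:  p_0=20·1+0=20,  q_0=20·0+1=1
…
a_4=9:  p_4=9·102+61=979,  q_4=9·5+3=48
…
a_6=1:  p_6=1·1081+979=2060,  q_6=1·53+48=101
a_7=2:  p_7=2·2060+1081=5201,  q_7=2·101+53=255
→ (5201, 255).  Check: 5201²=27050401, 416·255²=27050400, difference 1.
(5201+255√416)^2 = 54100801 + 2652510√416
(5201+255√416)^3 = 562756526801 + 27591408765√416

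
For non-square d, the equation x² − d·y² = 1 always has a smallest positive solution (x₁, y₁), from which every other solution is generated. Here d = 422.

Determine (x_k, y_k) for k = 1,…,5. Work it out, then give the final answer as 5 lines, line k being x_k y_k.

7022501 341850
98631040590001 4801283933700
1385273162348638202501 67434042451384025550
19456164335732849620362360001 947111261097768740333867400
273261867007695159110526238300562501 13302179556340616719484196916709250

√422 → a₀=20, period (1,1,5,2,1,…,1,1,40); ℓ=14 even so k=13
k=0  a_k=20  p_k/q_k = 20/1
…
k=10  a_k=2  p_k/q_k = 598859/29152
…
k=12  a_k=1  p_k/q_k = 3810680/185501
k=13  a_k=1  p_k/q_k = 7022501/341850
→ (7022501, 341850).  Check: 7022501²=49315520295001, 422·341850²=49315520295000, difference 1.
n=2: (7022501,341850)∘(7022501,341850) = (7022501·7022501+422·341850·341850, 7022501·341850+341850·7022501) = (98631040590001,4801283933700)
n=3: (98631040590001,4801283933700)∘(7022501,341850) = (7022501·98631040590001+422·341850·4801283933700, 7022501·4801283933700+341850·98631040590001) = (1385273162348638202501,67434042451384025550)
n=4: (1385273162348638202501,67434042451384025550)∘(7022501,341850) = (7022501·1385273162348638202501+422·341850·67434042451384025550, 7022501·67434042451384025550+341850·1385273162348638202501) = (19456164335732849620362360001,947111261097768740333867400)
n=5: (19456164335732849620362360001,947111261097768740333867400)∘(7022501,341850) = (7022501·19456164335732849620362360001+422·341850·947111261097768740333867400, 7022501·947111261097768740333867400+341850·19456164335732849620362360001) = (273261867007695159110526238300562501,13302179556340616719484196916709250)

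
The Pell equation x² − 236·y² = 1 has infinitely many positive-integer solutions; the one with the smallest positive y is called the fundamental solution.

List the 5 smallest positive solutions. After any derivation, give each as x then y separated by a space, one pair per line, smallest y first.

561799 36570
631236232801 41089978860
709255768702176199 46168618067101710
796918363201596536611201 51874966922918257173720
895415879055878209574570044999 58286609084610939305810342850

√236 → a₀=15, period (2,1,3,5,1,6,1,5,3,1,2,30); ℓ=12 even so k=11
step 0: (15, 1)  from 15·(1,0) + (0,1)
step 1: (31, 2)  from 2·(15,1) + (1,0)
…
step 3: (169, 11)  from 3·(46,3) + (31,2)
step 4: (891, 58)  from 5·(169,11) + (46,3)
…
step 8: (48806, 3177)  from 5·(8311,541) + (7251,472)
…
step 10: (203535, 13249)  from 1·(154729,10072) + (48806,3177)
step 11: (561799, 36570)  from 2·(203535,13249) + (154729,10072)
fundamental: x₁=561799, y₁=36570  (since 315618116401 − 236·1337364900 = 1)
(561799+36570√236)^2 = 631236232801 + 41089978860√236
(561799+36570√236)^3 = 709255768702176199 + 46168618067101710√236
(561799+36570√236)^4 = 796918363201596536611201 + 51874966922918257173720√236
(561799+36570√236)^5 = 895415879055878209574570044999 + 58286609084610939305810342850√236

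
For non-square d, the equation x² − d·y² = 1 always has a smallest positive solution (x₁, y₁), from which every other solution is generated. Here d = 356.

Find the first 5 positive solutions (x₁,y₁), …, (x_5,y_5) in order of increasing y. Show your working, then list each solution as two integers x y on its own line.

500001 26500
500002000001 26500053000
500003000004500001 26500106000079500
500004000010000008000001 26500159000265000106000
500005000017500025000012500001 26500212000556500530000132500

[18; 1,6,1,1,2,…,6,1,36] for √356; ℓ=14 ⇒ convergent index 13
i=0: a=18 ⇒ p=18, q=1
i=1: a=1 ⇒ p=19, q=1
i=2: a=6 ⇒ p=132, q=7
…
i=5: a=2 ⇒ p=717, q=38
i=6: a=1 ⇒ p=1000, q=53
i=7: a=8 ⇒ p=8717, q=462
i=8: a=1 ⇒ p=9717, q=515
i=9: a=2 ⇒ p=28151, q=1492
i=10: a=1 ⇒ p=37868, q=2007
…
i=12: a=6 ⇒ p=433982, q=23001
i=13: a=1 ⇒ p=500001, q=26500
(x₁, y₁) = (500001, 26500);  500001² − 356·26500² = 1 ✓
(x_2, y_2) = (500001·500001 + 356·26500·26500, 500001·26500 + 26500·500001) = (500002000001, 26500053000)
(x_3, y_3) = (500001·500002000001 + 356·26500·26500053000, 500001·26500053000 + 26500·500002000001) = (500003000004500001, 26500106000079500)
(x_4, y_4) = (500001·500003000004500001 + 356·26500·26500106000079500, 500001·26500106000079500 + 26500·500003000004500001) = (500004000010000008000001, 26500159000265000106000)
(x_5, y_5) = (500001·500004000010000008000001 + 356·26500·26500159000265000106000, 500001·26500159000265000106000 + 26500·500004000010000008000001) = (500005000017500025000012500001, 26500212000556500530000132500)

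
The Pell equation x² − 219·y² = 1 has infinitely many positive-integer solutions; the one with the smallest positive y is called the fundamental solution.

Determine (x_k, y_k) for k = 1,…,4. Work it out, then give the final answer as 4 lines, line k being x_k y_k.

74 5
10951 740
1620674 109515
239848801 16207480

√219 → a₀=14, period (1,3,1,28); ℓ=4 even so k=3
step 0: (14, 1)  from 14·(1,0) + (0,1)
step 1: (15, 1)  from 1·(14,1) + (1,0)
step 2: (59, 4)  from 3·(15,1) + (14,1)
step 3: (74, 5)  from 1·(59,4) + (15,1)
(x₁, y₁) = (74, 5);  74² − 219·5² = 1 ✓
(74+5√219)^2 = 10951 + 740√219
(74+5√219)^3 = 1620674 + 109515√219
(74+5√219)^4 = 239848801 + 16207480√219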